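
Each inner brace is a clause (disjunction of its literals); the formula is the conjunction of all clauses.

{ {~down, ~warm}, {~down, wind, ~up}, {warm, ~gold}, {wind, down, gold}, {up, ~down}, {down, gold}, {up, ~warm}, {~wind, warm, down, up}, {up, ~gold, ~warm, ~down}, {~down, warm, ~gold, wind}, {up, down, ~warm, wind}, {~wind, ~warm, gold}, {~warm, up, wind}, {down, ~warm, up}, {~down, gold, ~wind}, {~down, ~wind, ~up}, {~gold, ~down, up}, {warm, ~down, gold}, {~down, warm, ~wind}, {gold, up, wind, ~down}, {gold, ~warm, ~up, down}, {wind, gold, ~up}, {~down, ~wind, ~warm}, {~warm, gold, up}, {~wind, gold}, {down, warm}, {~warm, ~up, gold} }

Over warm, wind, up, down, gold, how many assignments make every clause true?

2

There are 2^5 = 32 truth assignments over (warm, wind, up, down, gold).
Split on gold. With gold = 1, the clauses containing gold are satisfied and ~gold drops from the rest; 2 of the 2^4 = 16 assignments to the other variables satisfy what remains.
With gold = 0, by the same count on the reduced clause set, 0 assignments work.
Total: 2 + 0 = 2.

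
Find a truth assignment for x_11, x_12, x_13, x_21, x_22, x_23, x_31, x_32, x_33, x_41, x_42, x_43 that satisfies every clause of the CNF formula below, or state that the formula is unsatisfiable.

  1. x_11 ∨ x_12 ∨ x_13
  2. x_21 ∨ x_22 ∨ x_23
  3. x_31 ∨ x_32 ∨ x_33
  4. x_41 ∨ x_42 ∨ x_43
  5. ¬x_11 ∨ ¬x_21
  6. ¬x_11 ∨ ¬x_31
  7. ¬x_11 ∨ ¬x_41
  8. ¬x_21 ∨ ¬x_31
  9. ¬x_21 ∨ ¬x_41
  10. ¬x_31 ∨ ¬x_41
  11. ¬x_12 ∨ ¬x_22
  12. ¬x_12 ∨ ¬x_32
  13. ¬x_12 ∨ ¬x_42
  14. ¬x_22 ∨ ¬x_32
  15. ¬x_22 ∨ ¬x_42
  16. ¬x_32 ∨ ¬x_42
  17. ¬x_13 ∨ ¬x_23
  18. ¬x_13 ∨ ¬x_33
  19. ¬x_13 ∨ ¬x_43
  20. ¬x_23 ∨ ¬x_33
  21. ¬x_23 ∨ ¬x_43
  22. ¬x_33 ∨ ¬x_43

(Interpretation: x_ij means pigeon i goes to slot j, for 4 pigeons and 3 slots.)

UNSATISFIABLE

Branch on x_11: set x_11 = False.
Branch on x_12: set x_12 = True.
(¬x_22) alone gives x_22 = False.
(¬x_32) alone gives x_32 = False.
(¬x_42) alone gives x_42 = False.
Branch on x_21: set x_21 = True.
(¬x_31) alone gives x_31 = False.
(x_33) alone gives x_33 = True.
(¬x_41) alone gives x_41 = False.
(x_43) alone gives x_43 = True.
But (¬x_43) is also a unit clause — contradiction.
So x_21 must be the other value — set x_21 = False.
(x_23) alone gives x_23 = True.
(¬x_13) alone gives x_13 = False.
(¬x_33) alone gives x_33 = False.
(x_31) alone gives x_31 = True.
(¬x_41) alone gives x_41 = False.
(x_43) alone gives x_43 = True.
But (¬x_43) is also a unit clause — contradiction.
Neither x_21 = True nor x_21 = False works.
So x_12 must be the other value — set x_12 = False.
(x_13) alone gives x_13 = True.
(¬x_23) alone gives x_23 = False.
(¬x_33) alone gives x_33 = False.
(¬x_43) alone gives x_43 = False.
Branch on x_21: set x_21 = True.
(¬x_31) alone gives x_31 = False.
(x_32) alone gives x_32 = True.
(¬x_41) alone gives x_41 = False.
(x_42) alone gives x_42 = True.
But (¬x_42) is also a unit clause — contradiction.
So x_21 must be the other value — set x_21 = False.
(x_22) alone gives x_22 = True.
(¬x_32) alone gives x_32 = False.
(x_31) alone gives x_31 = True.
(¬x_41) alone gives x_41 = False.
(x_42) alone gives x_42 = True.
But (¬x_42) is also a unit clause — contradiction.
Neither x_21 = True nor x_21 = False works.
Neither x_12 = True nor x_12 = False works.
So x_11 must be the other value — set x_11 = True.
(¬x_21) alone gives x_21 = False.
(¬x_31) alone gives x_31 = False.
(¬x_41) alone gives x_41 = False.
Branch on x_22: set x_22 = True.
(¬x_12) alone gives x_12 = False.
(¬x_32) alone gives x_32 = False.
(x_33) alone gives x_33 = True.
(¬x_42) alone gives x_42 = False.
(x_43) alone gives x_43 = True.
But (¬x_43) is also a unit clause — contradiction.
So x_22 must be the other value — set x_22 = False.
(x_23) alone gives x_23 = True.
(¬x_13) alone gives x_13 = False.
(¬x_33) alone gives x_33 = False.
(x_32) alone gives x_32 = True.
(¬x_12) alone gives x_12 = False.
(¬x_42) alone gives x_42 = False.
(x_43) alone gives x_43 = True.
But (¬x_43) is also a unit clause — contradiction.
Neither x_22 = True nor x_22 = False works.
Neither x_11 = True nor x_11 = False works.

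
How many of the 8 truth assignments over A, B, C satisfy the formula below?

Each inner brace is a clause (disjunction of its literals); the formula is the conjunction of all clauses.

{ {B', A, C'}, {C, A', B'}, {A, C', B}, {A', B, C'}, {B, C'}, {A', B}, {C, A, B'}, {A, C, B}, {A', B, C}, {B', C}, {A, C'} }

There are 2^3 = 8 truth assignments over (A, B, C).
Check each against the 11 clauses (columns in the order A, B, C):
  F F F  ✗ fails (A + C + B)
  F F T  ✗ fails (A + C' + B)
  F T F  ✗ fails (C + A + B')
  F T T  ✗ fails (B' + A + C')
  T F F  ✗ fails (A' + B)
  T F T  ✗ fails (A' + B + C')
  T T F  ✗ fails (C + A' + B')
  T T T  ✓ satisfies all
1 of the 8 rows is a model.

1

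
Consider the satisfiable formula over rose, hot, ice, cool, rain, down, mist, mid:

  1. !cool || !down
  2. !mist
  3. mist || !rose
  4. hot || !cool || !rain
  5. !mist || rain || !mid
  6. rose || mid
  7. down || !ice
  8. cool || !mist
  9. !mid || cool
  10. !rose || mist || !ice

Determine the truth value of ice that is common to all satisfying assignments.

Suppose ice = true.
From the singleton clause (!mist), mist = false.
From the singleton clause (!rose), rose = false.
From the singleton clause (mid), mid = true.
From the singleton clause (down), down = true.
From the singleton clause (!cool), cool = false.
Now (cool) is unsatisfied and unit — conflict.
So every satisfying assignment has ice = False.

False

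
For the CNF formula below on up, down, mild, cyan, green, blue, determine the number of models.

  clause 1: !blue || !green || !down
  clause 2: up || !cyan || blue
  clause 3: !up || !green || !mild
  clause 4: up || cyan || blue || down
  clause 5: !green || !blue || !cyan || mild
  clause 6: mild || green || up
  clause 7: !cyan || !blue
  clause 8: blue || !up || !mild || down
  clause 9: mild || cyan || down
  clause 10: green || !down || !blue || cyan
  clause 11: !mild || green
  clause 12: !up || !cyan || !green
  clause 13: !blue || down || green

There are 2^6 = 64 truth assignments over (up, down, mild, cyan, green, blue).
Split on cyan. With cyan = true, the clauses containing cyan are satisfied and !cyan drops from the rest; 2 of the 2^5 = 32 assignments to the other variables satisfy what remains.
With cyan = false, by the same count on the reduced clause set, 5 assignments work.
(One model: up=F, down=F, mild=T, cyan=F, green=T, blue=T.)
Total: 2 + 5 = 7.

7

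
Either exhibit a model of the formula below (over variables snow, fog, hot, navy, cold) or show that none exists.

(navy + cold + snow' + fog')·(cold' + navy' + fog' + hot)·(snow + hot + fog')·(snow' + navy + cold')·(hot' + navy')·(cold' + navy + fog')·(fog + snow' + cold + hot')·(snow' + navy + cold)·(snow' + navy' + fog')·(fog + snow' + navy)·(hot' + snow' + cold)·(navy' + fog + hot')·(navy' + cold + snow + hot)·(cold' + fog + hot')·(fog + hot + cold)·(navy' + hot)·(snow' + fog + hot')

Try hot = 1.
The clause (navy') is unit, so navy = 0.
Try snow = 0.
Try cold = 0.
No clause remains; fog is free.

snow=0, fog=1, hot=1, navy=0, cold=0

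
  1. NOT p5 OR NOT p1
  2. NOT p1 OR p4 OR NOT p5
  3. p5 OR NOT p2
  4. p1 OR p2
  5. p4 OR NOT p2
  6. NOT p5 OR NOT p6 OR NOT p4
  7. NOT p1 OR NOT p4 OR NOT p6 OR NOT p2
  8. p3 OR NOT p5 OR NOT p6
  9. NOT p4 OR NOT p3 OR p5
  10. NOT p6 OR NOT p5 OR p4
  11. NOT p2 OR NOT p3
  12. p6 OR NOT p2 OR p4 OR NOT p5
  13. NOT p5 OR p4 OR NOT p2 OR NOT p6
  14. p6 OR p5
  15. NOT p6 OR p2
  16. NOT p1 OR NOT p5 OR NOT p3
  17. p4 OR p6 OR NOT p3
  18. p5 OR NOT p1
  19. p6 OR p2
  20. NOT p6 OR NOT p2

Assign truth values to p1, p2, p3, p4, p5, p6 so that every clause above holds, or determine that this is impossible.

Try p5 = true.
From the singleton clause (NOT p1), p1 = false.
From the singleton clause (p2), p2 = true.
From the singleton clause (p4), p4 = true.
From the singleton clause (NOT p6), p6 = false.
From the singleton clause (NOT p3), p3 = false.
This assignment satisfies each clause.

p1=false, p2=true, p3=false, p4=true, p5=true, p6=false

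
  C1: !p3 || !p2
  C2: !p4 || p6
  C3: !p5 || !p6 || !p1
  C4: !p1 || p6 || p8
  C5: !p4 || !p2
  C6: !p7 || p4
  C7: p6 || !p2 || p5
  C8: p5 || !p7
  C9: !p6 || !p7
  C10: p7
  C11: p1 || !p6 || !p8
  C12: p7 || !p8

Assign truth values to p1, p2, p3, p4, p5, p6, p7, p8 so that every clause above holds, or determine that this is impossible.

UNSATISFIABLE

(p7) alone gives p7 = true.
(p4) alone gives p4 = true.
(p6) alone gives p6 = true.
But (!p6) is also a unit clause — contradiction.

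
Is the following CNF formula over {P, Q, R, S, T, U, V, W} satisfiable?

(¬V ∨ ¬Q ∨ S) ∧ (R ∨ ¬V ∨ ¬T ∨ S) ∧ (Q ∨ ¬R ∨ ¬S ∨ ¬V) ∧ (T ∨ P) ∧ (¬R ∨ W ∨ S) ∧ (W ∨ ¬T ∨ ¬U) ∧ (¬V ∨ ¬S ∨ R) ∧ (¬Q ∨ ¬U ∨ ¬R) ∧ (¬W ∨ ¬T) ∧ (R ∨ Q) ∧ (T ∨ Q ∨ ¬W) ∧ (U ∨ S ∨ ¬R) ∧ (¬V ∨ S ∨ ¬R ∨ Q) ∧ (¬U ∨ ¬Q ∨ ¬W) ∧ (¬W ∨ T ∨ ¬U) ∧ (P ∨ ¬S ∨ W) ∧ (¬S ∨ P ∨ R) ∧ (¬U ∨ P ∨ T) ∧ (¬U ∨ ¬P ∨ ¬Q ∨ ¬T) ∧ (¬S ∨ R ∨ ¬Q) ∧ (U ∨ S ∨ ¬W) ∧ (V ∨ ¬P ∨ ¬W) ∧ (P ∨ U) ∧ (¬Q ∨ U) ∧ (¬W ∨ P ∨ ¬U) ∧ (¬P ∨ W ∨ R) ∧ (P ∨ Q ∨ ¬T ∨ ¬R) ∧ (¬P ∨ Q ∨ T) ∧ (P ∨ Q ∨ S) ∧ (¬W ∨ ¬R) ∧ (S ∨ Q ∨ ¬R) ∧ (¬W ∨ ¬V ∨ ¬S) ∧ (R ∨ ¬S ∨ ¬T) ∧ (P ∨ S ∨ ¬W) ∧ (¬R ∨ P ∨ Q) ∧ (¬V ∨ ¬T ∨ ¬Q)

Yes, satisfiable

Try T = True.
Unit clause (¬W) forces W = False.
Unit clause (¬U) forces U = False.
Unit clause (P) forces P = True.
Unit clause (¬Q) forces Q = False.
Unit clause (R) forces R = True.
Unit clause (S) forces S = True.
Unit clause (¬V) forces V = False.
All clauses are satisfied.
A satisfying assignment: P=True, Q=False, R=True, S=True, T=True, U=False, V=False, W=False.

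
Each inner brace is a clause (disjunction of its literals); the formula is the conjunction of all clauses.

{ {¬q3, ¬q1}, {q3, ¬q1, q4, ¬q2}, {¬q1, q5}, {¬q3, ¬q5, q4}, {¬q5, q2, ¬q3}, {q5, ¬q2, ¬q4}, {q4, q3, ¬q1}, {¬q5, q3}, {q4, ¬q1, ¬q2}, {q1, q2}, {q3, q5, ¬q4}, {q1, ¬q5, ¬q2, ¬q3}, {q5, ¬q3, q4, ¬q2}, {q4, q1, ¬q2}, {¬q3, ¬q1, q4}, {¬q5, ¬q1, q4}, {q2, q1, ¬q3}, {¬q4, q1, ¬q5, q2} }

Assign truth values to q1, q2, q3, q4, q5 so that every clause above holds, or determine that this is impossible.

Suppose q3 = False.
The clause (¬q5) is unit, so q5 = False.
The clause (¬q1) is unit, so q1 = False.
The clause (q2) is unit, so q2 = True.
The clause (¬q4) is unit, so q4 = False.
But (q4) is also a unit clause — contradiction.
That branch fails; take q3 = True instead.
The clause (¬q1) is unit, so q1 = False.
The clause (q2) is unit, so q2 = True.
The clause (¬q5) is unit, so q5 = False.
The clause (¬q4) is unit, so q4 = False.
But (q4) is also a unit clause — contradiction.
Neither q3 = True nor q3 = False works.

UNSATISFIABLE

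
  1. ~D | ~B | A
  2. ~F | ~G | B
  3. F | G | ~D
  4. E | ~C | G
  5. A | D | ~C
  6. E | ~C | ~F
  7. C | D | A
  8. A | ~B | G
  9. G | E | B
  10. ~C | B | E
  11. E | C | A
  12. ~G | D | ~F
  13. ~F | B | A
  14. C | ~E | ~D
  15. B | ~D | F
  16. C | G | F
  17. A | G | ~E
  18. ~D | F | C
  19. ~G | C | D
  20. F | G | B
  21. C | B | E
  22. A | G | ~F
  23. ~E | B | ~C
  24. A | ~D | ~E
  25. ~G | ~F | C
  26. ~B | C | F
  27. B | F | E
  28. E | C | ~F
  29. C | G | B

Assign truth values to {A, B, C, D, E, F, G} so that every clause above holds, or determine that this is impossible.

A=1; B=1; C=1; D=1; E=0; F=0; G=1

Try D = 1.
Try B = 1.
(A) alone gives A = 1.
Try F = 0.
(G) alone gives G = 1.
(C) alone gives C = 1.
No clause remains; E is free.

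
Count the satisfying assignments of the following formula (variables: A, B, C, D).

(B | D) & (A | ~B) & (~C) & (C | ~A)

There are 2^4 = 16 truth assignments over (A, B, C, D).
Check each against the 4 clauses (columns in the order A, B, C, D):
  F F F F  ✗ fails (B | D)
  F F F T  ✓ satisfies all
  F F T F  ✗ fails (B | D)
  F F T T  ✗ fails (~C)
  F T F F  ✗ fails (A | ~B)
  F T F T  ✗ fails (A | ~B)
  F T T F  ✗ fails (A | ~B)
  F T T T  ✗ fails (A | ~B)
  T F F F  ✗ fails (B | D)
  T F F T  ✗ fails (C | ~A)
  T F T F  ✗ fails (B | D)
  T F T T  ✗ fails (~C)
  T T F F  ✗ fails (C | ~A)
  T T F T  ✗ fails (C | ~A)
  T T T F  ✗ fails (~C)
  T T T T  ✗ fails (~C)
1 of the 16 rows is a model.

1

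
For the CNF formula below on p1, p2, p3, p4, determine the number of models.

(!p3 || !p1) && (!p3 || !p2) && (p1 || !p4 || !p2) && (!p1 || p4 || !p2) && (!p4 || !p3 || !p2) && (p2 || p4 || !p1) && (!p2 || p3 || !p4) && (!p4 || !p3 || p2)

There are 2^4 = 16 truth assignments over (p1, p2, p3, p4).
Split on p2. With p2 = true, the clauses containing p2 are satisfied and !p2 drops from the rest; 1 of the 2^3 = 8 assignments to the other variables satisfy what remains.
With p2 = false, by the same count on the reduced clause set, 4 assignments work.
(One model: p1=F, p2=F, p3=F, p4=F.)
Total: 1 + 4 = 5.

5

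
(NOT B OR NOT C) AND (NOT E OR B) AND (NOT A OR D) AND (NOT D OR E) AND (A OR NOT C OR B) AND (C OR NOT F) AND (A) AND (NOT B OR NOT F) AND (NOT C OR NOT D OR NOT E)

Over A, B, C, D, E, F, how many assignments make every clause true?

1

There are 2^6 = 64 truth assignments over (A, B, C, D, E, F).
Split on B. With B = true, the clauses containing B are satisfied and NOT B drops from the rest; 1 of the 2^5 = 32 assignments to the other variables satisfy what remains.
With B = false, by the same count on the reduced clause set, 0 assignments work.
Total: 1 + 0 = 1.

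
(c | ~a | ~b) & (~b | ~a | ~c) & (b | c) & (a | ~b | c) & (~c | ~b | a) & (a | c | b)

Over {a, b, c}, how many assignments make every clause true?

2

There are 2^3 = 8 truth assignments over (a, b, c).
Check each against the 6 clauses (columns in the order a, b, c):
  F F F  ✗ fails (b | c)
  F F T  ✓ satisfies all
  F T F  ✗ fails (a | ~b | c)
  F T T  ✗ fails (~c | ~b | a)
  T F F  ✗ fails (b | c)
  T F T  ✓ satisfies all
  T T F  ✗ fails (c | ~a | ~b)
  T T T  ✗ fails (~b | ~a | ~c)
2 of the 8 rows are models.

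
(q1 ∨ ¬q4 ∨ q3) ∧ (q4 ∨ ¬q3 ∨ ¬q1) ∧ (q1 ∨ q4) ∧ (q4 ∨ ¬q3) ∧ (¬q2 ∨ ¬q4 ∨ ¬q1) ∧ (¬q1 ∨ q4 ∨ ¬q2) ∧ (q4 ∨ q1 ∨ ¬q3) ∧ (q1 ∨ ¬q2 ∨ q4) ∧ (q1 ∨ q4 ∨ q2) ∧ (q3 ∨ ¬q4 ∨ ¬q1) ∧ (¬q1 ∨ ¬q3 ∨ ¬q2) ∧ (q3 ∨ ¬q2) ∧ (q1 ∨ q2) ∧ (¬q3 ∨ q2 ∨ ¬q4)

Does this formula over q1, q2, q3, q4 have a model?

Branch on q1: set q1 = False.
(q4) alone gives q4 = True.
(q3) alone gives q3 = True.
(q2) alone gives q2 = True.
Every clause now holds.
A satisfying assignment: q1 ↦ False,  q2 ↦ True,  q3 ↦ True,  q4 ↦ True.

Yes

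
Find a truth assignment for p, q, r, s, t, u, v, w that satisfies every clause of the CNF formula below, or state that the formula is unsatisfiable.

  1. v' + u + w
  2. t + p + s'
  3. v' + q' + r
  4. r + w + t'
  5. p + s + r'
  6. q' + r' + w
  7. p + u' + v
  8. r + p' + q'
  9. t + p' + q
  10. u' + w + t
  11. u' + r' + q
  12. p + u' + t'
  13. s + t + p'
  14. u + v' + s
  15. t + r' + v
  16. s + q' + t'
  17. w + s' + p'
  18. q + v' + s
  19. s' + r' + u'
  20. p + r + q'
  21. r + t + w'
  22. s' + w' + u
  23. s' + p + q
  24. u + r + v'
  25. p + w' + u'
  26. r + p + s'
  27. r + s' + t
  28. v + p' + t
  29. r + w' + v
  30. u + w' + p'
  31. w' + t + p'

Case v = 0:
Case p = 0:
From the singleton clause (u'), u = 0.
Case t = 0:
From the singleton clause (s'), s = 0.
From the singleton clause (r'), r = 0.
From the singleton clause (q'), q = 0.
From the singleton clause (w'), w = 0.
Every clause now holds.

p: 0, q: 0, r: 0, s: 0, t: 0, u: 0, v: 0, w: 0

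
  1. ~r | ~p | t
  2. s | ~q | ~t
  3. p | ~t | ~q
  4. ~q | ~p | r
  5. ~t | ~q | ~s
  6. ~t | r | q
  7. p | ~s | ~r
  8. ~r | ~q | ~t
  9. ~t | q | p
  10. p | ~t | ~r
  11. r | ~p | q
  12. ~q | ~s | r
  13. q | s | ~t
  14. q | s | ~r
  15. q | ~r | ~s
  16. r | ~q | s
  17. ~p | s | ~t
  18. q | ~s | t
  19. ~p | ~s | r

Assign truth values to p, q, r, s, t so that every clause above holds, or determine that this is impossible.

Branch on r: set r = 0.
Branch on q: set q = 0.
Unit clause (~t) forces t = 0.
Unit clause (~p) forces p = 0.
Unit clause (~s) forces s = 0.
All clauses are satisfied.

p=0; q=0; r=0; s=0; t=0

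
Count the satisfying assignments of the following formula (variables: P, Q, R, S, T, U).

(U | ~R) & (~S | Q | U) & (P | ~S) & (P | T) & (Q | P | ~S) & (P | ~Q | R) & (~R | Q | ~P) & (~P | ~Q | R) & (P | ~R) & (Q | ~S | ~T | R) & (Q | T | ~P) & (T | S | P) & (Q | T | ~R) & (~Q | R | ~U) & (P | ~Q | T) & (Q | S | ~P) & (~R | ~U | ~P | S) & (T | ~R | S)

There are 2^6 = 64 truth assignments over (P, Q, R, S, T, U).
Split on U. With U = 1, the clauses containing U are satisfied and ~U drops from the rest; 3 of the 2^5 = 32 assignments to the other variables satisfy what remains.
With U = 0, by the same count on the reduced clause set, 1 assignment works.
(One model: P=F, Q=F, R=F, S=F, T=T, U=F.)
Total: 3 + 1 = 4.

4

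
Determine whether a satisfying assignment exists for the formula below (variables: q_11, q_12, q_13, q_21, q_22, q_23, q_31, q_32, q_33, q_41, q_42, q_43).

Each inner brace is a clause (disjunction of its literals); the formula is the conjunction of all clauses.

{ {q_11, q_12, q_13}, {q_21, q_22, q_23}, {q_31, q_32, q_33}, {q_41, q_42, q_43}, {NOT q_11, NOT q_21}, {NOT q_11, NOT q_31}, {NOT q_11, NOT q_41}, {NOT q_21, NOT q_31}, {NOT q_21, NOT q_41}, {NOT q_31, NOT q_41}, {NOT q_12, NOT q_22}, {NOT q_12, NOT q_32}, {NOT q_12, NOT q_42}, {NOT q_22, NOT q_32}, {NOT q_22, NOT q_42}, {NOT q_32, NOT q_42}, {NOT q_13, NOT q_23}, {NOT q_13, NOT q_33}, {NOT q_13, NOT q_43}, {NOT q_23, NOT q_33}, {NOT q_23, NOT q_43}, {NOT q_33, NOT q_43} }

Unsatisfiable

Try q_11 = false.
Try q_12 = true.
(NOT q_22) alone gives q_22 = false.
(NOT q_32) alone gives q_32 = false.
(NOT q_42) alone gives q_42 = false.
Try q_21 = true.
(NOT q_31) alone gives q_31 = false.
(q_33) alone gives q_33 = true.
(NOT q_41) alone gives q_41 = false.
(q_43) alone gives q_43 = true.
But (NOT q_43) is also a unit clause — contradiction.
Undo q_21 and try q_21 = false.
(q_23) alone gives q_23 = true.
(NOT q_13) alone gives q_13 = false.
(NOT q_33) alone gives q_33 = false.
(q_31) alone gives q_31 = true.
(NOT q_41) alone gives q_41 = false.
(q_43) alone gives q_43 = true.
But (NOT q_43) is also a unit clause — contradiction.
Both values of q_21 lead to a conflict.
Undo q_12 and try q_12 = false.
(q_13) alone gives q_13 = true.
(NOT q_23) alone gives q_23 = false.
(NOT q_33) alone gives q_33 = false.
(NOT q_43) alone gives q_43 = false.
Try q_21 = true.
(NOT q_31) alone gives q_31 = false.
(q_32) alone gives q_32 = true.
(NOT q_41) alone gives q_41 = false.
(q_42) alone gives q_42 = true.
But (NOT q_42) is also a unit clause — contradiction.
Undo q_21 and try q_21 = false.
(q_22) alone gives q_22 = true.
(NOT q_32) alone gives q_32 = false.
(q_31) alone gives q_31 = true.
(NOT q_41) alone gives q_41 = false.
(q_42) alone gives q_42 = true.
But (NOT q_42) is also a unit clause — contradiction.
Both values of q_21 lead to a conflict.
Both values of q_12 lead to a conflict.
Undo q_11 and try q_11 = true.
(NOT q_21) alone gives q_21 = false.
(NOT q_31) alone gives q_31 = false.
(NOT q_41) alone gives q_41 = false.
Try q_22 = true.
(NOT q_12) alone gives q_12 = false.
(NOT q_32) alone gives q_32 = false.
(q_33) alone gives q_33 = true.
(NOT q_42) alone gives q_42 = false.
(q_43) alone gives q_43 = true.
But (NOT q_43) is also a unit clause — contradiction.
Undo q_22 and try q_22 = false.
(q_23) alone gives q_23 = true.
(NOT q_13) alone gives q_13 = false.
(NOT q_33) alone gives q_33 = false.
(q_32) alone gives q_32 = true.
(NOT q_12) alone gives q_12 = false.
(NOT q_42) alone gives q_42 = false.
(q_43) alone gives q_43 = true.
But (NOT q_43) is also a unit clause — contradiction.
Both values of q_22 lead to a conflict.
Both values of q_11 lead to a conflict.
No assignment satisfies every clause.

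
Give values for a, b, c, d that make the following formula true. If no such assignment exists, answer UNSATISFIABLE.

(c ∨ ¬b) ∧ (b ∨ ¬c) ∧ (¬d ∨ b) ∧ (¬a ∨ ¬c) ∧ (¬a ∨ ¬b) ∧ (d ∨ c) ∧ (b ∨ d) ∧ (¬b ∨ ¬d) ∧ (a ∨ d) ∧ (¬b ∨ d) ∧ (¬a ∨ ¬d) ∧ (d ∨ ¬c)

UNSATISFIABLE

Branch on c: set c = True.
The clause (b) is unit, so b = True.
The clause (¬a) is unit, so a = False.
The clause (¬d) is unit, so d = False.
But (d) is also a unit clause — contradiction.
Undo c and try c = False.
The clause (¬b) is unit, so b = False.
The clause (¬d) is unit, so d = False.
But (d) is also a unit clause — contradiction.
Both values of c lead to a conflict.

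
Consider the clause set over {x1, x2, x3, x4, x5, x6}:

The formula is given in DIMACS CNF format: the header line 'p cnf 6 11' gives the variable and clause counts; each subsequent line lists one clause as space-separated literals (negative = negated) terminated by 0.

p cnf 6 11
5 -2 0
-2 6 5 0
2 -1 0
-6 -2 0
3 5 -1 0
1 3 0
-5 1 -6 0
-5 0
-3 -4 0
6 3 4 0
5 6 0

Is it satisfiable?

From the singleton clause (¬x5), x5 = False.
From the singleton clause (¬x2), x2 = False.
From the singleton clause (¬x1), x1 = False.
From the singleton clause (x3), x3 = True.
From the singleton clause (¬x4), x4 = False.
From the singleton clause (x6), x6 = True.
All clauses are satisfied.
A satisfying assignment: x1 ↦ False, x2 ↦ False, x3 ↦ True, x4 ↦ False, x5 ↦ False, x6 ↦ True.

Satisfiable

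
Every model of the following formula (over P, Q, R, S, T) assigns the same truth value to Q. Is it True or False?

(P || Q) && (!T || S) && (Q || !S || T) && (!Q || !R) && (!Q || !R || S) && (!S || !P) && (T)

Suppose Q = false.
The clause (P) is unit, so P = true.
The clause (!S) is unit, so S = false.
The clause (!T) is unit, so T = false.
But (T) is also a unit clause — contradiction.
So every satisfying assignment has Q = True.

True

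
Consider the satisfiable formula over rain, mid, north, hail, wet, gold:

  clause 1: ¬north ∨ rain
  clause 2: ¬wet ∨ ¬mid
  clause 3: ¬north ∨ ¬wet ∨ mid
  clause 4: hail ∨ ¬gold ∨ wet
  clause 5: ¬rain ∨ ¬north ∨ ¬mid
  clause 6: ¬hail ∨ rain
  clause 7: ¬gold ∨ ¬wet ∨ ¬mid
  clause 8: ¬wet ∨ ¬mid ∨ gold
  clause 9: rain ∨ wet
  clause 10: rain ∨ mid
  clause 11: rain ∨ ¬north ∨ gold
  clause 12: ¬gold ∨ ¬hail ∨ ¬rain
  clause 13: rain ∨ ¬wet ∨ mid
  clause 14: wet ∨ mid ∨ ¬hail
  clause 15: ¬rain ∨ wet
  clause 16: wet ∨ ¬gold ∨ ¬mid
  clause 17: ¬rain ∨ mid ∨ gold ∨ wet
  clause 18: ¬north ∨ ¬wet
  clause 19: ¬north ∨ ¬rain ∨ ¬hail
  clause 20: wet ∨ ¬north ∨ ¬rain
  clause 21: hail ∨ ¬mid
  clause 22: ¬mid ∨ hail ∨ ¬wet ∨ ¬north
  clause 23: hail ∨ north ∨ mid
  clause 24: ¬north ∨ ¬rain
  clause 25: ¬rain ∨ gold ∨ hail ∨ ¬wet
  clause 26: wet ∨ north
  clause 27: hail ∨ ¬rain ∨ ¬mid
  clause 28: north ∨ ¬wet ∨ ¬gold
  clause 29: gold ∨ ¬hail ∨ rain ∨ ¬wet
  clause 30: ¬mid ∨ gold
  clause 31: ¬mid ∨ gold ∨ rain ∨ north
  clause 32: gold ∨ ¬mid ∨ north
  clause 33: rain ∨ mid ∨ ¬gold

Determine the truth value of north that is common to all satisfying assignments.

False

Suppose north = True.
(rain) alone gives rain = True.
That conflicts with the unit clause (¬rain).
So every satisfying assignment has north = False.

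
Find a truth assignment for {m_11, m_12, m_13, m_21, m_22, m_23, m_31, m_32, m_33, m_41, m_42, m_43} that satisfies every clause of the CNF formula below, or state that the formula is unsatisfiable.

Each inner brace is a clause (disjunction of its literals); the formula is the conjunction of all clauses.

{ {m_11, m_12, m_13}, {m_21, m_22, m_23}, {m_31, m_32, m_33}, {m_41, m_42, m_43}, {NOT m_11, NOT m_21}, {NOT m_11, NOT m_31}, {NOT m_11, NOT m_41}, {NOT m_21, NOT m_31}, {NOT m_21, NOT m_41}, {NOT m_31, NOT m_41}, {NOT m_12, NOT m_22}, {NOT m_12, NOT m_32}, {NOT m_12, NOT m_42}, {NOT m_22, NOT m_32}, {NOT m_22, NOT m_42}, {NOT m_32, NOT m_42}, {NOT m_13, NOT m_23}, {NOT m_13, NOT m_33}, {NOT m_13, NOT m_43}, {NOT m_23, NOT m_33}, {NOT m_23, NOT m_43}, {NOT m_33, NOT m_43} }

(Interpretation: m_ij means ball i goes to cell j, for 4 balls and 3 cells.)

UNSATISFIABLE

Suppose m_11 = false.
Suppose m_12 = true.
The clause (NOT m_22) is unit, so m_22 = false.
The clause (NOT m_32) is unit, so m_32 = false.
The clause (NOT m_42) is unit, so m_42 = false.
Suppose m_21 = true.
The clause (NOT m_31) is unit, so m_31 = false.
The clause (m_33) is unit, so m_33 = true.
The clause (NOT m_41) is unit, so m_41 = false.
The clause (m_43) is unit, so m_43 = true.
But (NOT m_43) is also a unit clause — contradiction.
That branch fails; take m_21 = false instead.
The clause (m_23) is unit, so m_23 = true.
The clause (NOT m_13) is unit, so m_13 = false.
The clause (NOT m_33) is unit, so m_33 = false.
The clause (m_31) is unit, so m_31 = true.
The clause (NOT m_41) is unit, so m_41 = false.
The clause (m_43) is unit, so m_43 = true.
But (NOT m_43) is also a unit clause — contradiction.
Neither m_21 = true nor m_21 = false works.
That branch fails; take m_12 = false instead.
The clause (m_13) is unit, so m_13 = true.
The clause (NOT m_23) is unit, so m_23 = false.
The clause (NOT m_33) is unit, so m_33 = false.
The clause (NOT m_43) is unit, so m_43 = false.
Suppose m_21 = true.
The clause (NOT m_31) is unit, so m_31 = false.
The clause (m_32) is unit, so m_32 = true.
The clause (NOT m_41) is unit, so m_41 = false.
The clause (m_42) is unit, so m_42 = true.
But (NOT m_42) is also a unit clause — contradiction.
That branch fails; take m_21 = false instead.
The clause (m_22) is unit, so m_22 = true.
The clause (NOT m_32) is unit, so m_32 = false.
The clause (m_31) is unit, so m_31 = true.
The clause (NOT m_41) is unit, so m_41 = false.
The clause (m_42) is unit, so m_42 = true.
But (NOT m_42) is also a unit clause — contradiction.
Neither m_21 = true nor m_21 = false works.
Neither m_12 = true nor m_12 = false works.
That branch fails; take m_11 = true instead.
The clause (NOT m_21) is unit, so m_21 = false.
The clause (NOT m_31) is unit, so m_31 = false.
The clause (NOT m_41) is unit, so m_41 = false.
Suppose m_22 = true.
The clause (NOT m_12) is unit, so m_12 = false.
The clause (NOT m_32) is unit, so m_32 = false.
The clause (m_33) is unit, so m_33 = true.
The clause (NOT m_42) is unit, so m_42 = false.
The clause (m_43) is unit, so m_43 = true.
But (NOT m_43) is also a unit clause — contradiction.
That branch fails; take m_22 = false instead.
The clause (m_23) is unit, so m_23 = true.
The clause (NOT m_13) is unit, so m_13 = false.
The clause (NOT m_33) is unit, so m_33 = false.
The clause (m_32) is unit, so m_32 = true.
The clause (NOT m_12) is unit, so m_12 = false.
The clause (NOT m_42) is unit, so m_42 = false.
The clause (m_43) is unit, so m_43 = true.
But (NOT m_43) is also a unit clause — contradiction.
Neither m_22 = true nor m_22 = false works.
Neither m_11 = true nor m_11 = false works.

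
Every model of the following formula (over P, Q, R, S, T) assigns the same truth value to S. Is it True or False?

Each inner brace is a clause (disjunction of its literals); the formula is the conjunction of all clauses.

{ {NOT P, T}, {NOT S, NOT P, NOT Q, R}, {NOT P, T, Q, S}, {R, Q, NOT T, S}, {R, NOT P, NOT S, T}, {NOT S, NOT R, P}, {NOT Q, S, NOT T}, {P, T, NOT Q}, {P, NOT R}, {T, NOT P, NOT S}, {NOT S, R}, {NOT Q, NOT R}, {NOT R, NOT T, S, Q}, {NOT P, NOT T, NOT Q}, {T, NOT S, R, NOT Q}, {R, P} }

Suppose S = false.
Suppose P = false.
(NOT R) alone gives R = false.
But (R) is also a unit clause — contradiction.
So P must be the other value — set P = true.
(T) alone gives T = true.
(NOT Q) alone gives Q = false.
(R) alone gives R = true.
But (NOT R) is also a unit clause — contradiction.
Neither P = true nor P = false works.
So every satisfying assignment has S = True.

True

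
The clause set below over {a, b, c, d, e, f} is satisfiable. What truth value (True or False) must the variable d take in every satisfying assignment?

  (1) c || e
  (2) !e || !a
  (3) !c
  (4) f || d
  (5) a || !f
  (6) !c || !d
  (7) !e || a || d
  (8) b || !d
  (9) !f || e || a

Suppose d = false.
(!c) alone gives c = false.
(e) alone gives e = true.
(!a) alone gives a = false.
That conflicts with the unit clause (a).
So every satisfying assignment has d = True.

True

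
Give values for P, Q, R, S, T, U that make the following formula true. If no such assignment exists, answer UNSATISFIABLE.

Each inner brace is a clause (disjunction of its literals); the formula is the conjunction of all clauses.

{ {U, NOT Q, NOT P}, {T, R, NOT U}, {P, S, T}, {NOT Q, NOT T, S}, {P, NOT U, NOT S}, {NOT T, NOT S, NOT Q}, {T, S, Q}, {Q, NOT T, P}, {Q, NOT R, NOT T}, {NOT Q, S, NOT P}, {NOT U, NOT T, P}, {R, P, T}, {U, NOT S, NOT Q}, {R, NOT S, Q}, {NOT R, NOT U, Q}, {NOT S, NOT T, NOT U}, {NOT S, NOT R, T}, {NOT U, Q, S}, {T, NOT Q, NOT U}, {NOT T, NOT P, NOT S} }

P=true, Q=false, R=false, S=false, T=true, U=false

Case U = false:
Case Q = false:
Case T = true:
From the singleton clause (P), P = true.
From the singleton clause (NOT R), R = false.
From the singleton clause (NOT S), S = false.
This assignment satisfies each clause.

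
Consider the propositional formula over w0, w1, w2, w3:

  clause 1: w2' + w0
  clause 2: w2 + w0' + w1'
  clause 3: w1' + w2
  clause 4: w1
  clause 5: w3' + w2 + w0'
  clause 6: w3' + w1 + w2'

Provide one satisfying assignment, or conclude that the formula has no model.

The clause (w1) is unit, so w1 = 1.
The clause (w2) is unit, so w2 = 1.
The clause (w0) is unit, so w0 = 1.
Every clause is now satisfied; w3 is unconstrained.

w0 ↦ 1, w1 ↦ 1, w2 ↦ 1, w3 ↦ 0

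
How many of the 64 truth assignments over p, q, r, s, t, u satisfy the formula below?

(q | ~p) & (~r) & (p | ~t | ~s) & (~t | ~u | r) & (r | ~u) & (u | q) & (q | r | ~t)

7

There are 2^6 = 64 truth assignments over (p, q, r, s, t, u).
Split on t. With t = 1, the clauses containing t are satisfied and ~t drops from the rest; 3 of the 2^5 = 32 assignments to the other variables satisfy what remains.
With t = 0, by the same count on the reduced clause set, 4 assignments work.
(One model: p=F, q=T, r=F, s=F, t=F, u=F.)
Total: 3 + 4 = 7.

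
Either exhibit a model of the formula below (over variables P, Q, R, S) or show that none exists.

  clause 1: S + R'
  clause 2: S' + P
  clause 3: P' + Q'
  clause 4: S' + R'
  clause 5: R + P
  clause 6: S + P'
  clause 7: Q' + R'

Branch on S: set S = 1.
From the singleton clause (P), P = 1.
From the singleton clause (Q'), Q = 0.
From the singleton clause (R'), R = 0.
This assignment satisfies each clause.

P: 1; Q: 0; R: 0; S: 1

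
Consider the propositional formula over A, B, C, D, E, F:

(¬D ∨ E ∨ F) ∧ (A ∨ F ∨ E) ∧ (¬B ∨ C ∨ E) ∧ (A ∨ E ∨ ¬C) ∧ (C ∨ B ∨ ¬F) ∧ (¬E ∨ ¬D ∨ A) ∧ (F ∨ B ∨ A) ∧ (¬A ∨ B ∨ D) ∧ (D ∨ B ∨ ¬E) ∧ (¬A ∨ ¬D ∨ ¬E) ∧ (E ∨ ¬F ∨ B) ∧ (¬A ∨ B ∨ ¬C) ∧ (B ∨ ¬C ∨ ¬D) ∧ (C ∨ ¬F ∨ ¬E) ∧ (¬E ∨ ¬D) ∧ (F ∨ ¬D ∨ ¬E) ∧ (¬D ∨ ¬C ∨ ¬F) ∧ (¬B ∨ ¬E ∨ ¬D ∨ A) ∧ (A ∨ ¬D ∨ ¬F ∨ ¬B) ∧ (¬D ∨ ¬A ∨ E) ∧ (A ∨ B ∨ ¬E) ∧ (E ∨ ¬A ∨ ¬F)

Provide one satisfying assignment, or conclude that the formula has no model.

Try E = True.
(¬D) alone gives D = False.
(B) alone gives B = True.
Try C = True.
All clauses hold; A, F can take either value.

A=True; B=True; C=True; D=False; E=True; F=True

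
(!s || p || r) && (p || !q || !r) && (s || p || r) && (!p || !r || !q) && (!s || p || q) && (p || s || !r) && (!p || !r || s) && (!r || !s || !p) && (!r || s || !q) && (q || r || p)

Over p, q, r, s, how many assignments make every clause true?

There are 2^4 = 16 truth assignments over (p, q, r, s).
Check each against the 10 clauses (columns in the order p, q, r, s):
  F F F F  ✗ fails (s || p || r)
  F F F T  ✗ fails (!s || p || r)
  F F T F  ✗ fails (p || s || !r)
  F F T T  ✗ fails (!s || p || q)
  F T F F  ✗ fails (s || p || r)
  F T F T  ✗ fails (!s || p || r)
  F T T F  ✗ fails (p || !q || !r)
  F T T T  ✗ fails (p || !q || !r)
  T F F F  ✓ satisfies all
  T F F T  ✓ satisfies all
  T F T F  ✗ fails (!p || !r || s)
  T F T T  ✗ fails (!r || !s || !p)
  T T F F  ✓ satisfies all
  T T F T  ✓ satisfies all
  T T T F  ✗ fails (!p || !r || !q)
  T T T T  ✗ fails (!p || !r || !q)
4 of the 16 rows are models.

4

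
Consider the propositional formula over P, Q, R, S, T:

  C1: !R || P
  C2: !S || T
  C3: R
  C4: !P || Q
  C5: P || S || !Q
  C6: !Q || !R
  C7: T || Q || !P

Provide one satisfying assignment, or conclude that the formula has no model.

UNSATISFIABLE

From the singleton clause (R), R = true.
From the singleton clause (P), P = true.
From the singleton clause (Q), Q = true.
That conflicts with the unit clause (!Q).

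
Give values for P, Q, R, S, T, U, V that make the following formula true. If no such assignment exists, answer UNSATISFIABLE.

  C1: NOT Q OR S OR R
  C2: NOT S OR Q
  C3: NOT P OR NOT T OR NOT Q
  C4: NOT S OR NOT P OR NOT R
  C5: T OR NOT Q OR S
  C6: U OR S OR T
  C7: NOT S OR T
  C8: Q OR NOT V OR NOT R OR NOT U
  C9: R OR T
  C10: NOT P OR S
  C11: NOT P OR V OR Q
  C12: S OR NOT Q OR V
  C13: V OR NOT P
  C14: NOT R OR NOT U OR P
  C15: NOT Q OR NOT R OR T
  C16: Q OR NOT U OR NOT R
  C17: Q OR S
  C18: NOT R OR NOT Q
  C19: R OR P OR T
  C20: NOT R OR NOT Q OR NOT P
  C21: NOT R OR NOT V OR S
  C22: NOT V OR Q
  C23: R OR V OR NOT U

Branch on S: set S = true.
(Q) alone gives Q = true.
(T) alone gives T = true.
(NOT P) alone gives P = false.
(NOT R) alone gives R = false.
Branch on V: set V = false.
(NOT U) alone gives U = false.
This assignment satisfies each clause.

P=false; Q=true; R=false; S=true; T=true; U=false; V=false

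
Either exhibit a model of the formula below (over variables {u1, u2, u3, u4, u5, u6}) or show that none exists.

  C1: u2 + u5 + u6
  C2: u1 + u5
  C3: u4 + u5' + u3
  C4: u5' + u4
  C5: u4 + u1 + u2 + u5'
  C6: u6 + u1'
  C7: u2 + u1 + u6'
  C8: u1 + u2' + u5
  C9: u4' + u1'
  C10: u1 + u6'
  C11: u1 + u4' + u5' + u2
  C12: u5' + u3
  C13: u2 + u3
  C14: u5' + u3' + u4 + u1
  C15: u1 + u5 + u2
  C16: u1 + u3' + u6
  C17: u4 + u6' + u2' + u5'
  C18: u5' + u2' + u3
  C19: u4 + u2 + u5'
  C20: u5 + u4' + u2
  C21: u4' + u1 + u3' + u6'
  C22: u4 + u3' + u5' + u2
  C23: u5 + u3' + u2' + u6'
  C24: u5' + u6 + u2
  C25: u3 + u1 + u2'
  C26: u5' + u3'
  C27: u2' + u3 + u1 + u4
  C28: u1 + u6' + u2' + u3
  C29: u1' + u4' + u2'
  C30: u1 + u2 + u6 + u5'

Branch on u1: set u1 = 1.
(u6) alone gives u6 = 1.
(u4') alone gives u4 = 0.
(u5') alone gives u5 = 0.
Branch on u2: set u2 = 0.
(u3) alone gives u3 = 1.
This assignment satisfies each clause.

u1: 1,  u2: 0,  u3: 1,  u4: 0,  u5: 0,  u6: 1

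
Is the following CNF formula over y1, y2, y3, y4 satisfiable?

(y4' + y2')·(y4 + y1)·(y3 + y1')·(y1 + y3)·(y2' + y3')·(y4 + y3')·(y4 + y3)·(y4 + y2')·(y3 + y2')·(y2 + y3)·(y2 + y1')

Try y4 = 1.
From the singleton clause (y2'), y2 = 0.
From the singleton clause (y3), y3 = 1.
From the singleton clause (y1'), y1 = 0.
Every clause now holds.
A satisfying assignment: y1: 0; y2: 0; y3: 1; y4: 1.

Yes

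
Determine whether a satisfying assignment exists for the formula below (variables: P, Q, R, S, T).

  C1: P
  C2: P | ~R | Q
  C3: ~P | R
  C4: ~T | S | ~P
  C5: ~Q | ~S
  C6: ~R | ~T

Satisfiable

(P) alone gives P = 1.
(R) alone gives R = 1.
(~T) alone gives T = 0.
Suppose Q = 0.
No clause remains; S is free.
A satisfying assignment: P ↦ 1; Q ↦ 0; R ↦ 1; S ↦ 0; T ↦ 0.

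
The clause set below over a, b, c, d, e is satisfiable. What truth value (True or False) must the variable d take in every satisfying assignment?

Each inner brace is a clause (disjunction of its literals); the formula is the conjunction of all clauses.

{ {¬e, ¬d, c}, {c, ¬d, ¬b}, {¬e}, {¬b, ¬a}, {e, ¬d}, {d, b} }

Suppose d = True.
The clause (¬e) is unit, so e = False.
Now (e) is unsatisfied and unit — conflict.
So every satisfying assignment has d = False.

False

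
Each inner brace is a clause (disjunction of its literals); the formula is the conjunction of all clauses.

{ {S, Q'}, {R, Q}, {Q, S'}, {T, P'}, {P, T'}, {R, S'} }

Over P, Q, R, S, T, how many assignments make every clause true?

There are 2^5 = 32 truth assignments over (P, Q, R, S, T).
Split on P. With P = 1, the clauses containing P are satisfied and P' drops from the rest; 2 of the 2^4 = 16 assignments to the other variables satisfy what remains.
With P = 0, by the same count on the reduced clause set, 2 assignments work.
Total: 2 + 2 = 4.

4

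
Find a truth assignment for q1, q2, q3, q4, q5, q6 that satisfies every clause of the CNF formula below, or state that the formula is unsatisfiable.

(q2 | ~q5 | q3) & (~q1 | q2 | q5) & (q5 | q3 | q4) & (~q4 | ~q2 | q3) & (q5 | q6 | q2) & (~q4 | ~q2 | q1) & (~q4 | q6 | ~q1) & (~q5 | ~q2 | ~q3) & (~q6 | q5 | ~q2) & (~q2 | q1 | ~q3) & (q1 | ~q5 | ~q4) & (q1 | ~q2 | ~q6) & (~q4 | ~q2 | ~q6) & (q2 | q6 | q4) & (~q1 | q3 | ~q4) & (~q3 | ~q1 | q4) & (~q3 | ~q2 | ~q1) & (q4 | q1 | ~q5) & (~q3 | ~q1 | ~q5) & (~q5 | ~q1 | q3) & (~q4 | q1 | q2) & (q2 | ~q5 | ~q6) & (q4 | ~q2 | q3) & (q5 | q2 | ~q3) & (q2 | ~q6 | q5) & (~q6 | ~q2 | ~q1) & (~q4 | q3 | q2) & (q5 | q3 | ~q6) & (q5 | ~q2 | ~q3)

Branch on q2: set q2 = 1.
Branch on q4: set q4 = 0.
From the singleton clause (q3), q3 = 1.
From the singleton clause (~q5), q5 = 0.
That conflicts with the unit clause (q5).
So q4 must be the other value — set q4 = 1.
From the singleton clause (q3), q3 = 1.
From the singleton clause (q1), q1 = 1.
That conflicts with the unit clause (~q1).
Neither q4 = 1 nor q4 = 0 works.
So q2 must be the other value — set q2 = 0.
Branch on q5: set q5 = 0.
From the singleton clause (~q1), q1 = 0.
From the singleton clause (q6), q6 = 1.
That conflicts with the unit clause (~q6).
So q5 must be the other value — set q5 = 1.
From the singleton clause (q3), q3 = 1.
From the singleton clause (~q1), q1 = 0.
From the singleton clause (~q4), q4 = 0.
That conflicts with the unit clause (q4).
Neither q5 = 1 nor q5 = 0 works.
Neither q2 = 1 nor q2 = 0 works.

UNSATISFIABLE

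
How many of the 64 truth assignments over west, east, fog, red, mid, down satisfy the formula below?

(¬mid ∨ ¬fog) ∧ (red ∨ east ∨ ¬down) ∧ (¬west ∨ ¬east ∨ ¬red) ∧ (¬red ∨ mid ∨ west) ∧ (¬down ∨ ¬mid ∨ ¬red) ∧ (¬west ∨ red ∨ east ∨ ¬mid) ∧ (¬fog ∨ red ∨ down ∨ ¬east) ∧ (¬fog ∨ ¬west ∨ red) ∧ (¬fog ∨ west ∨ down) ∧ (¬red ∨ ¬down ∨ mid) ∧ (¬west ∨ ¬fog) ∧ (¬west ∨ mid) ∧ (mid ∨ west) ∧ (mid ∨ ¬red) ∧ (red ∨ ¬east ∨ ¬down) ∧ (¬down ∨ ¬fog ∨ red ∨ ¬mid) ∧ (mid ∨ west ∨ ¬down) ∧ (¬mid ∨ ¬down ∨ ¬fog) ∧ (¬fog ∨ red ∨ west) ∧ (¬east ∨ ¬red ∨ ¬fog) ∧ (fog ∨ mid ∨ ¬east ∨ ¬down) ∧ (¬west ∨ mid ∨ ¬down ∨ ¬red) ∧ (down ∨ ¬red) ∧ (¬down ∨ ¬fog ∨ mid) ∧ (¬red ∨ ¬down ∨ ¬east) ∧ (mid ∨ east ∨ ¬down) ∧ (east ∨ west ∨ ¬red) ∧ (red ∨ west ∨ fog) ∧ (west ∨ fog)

1

There are 2^6 = 64 truth assignments over (west, east, fog, red, mid, down).
Split on down. With down = True, the clauses containing down are satisfied and ¬down drops from the rest; 0 of the 2^5 = 32 assignments to the other variables satisfy what remains.
With down = False, by the same count on the reduced clause set, 1 assignment works.
(One model: west=T, east=T, fog=F, red=F, mid=T, down=F.)
Total: 0 + 1 = 1.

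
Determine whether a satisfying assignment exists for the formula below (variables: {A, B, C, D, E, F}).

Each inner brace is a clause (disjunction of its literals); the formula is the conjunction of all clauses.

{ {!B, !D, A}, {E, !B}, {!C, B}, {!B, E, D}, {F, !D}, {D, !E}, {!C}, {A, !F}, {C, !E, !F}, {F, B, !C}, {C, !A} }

Yes, satisfiable

(!C) alone gives C = false.
(!A) alone gives A = false.
(!F) alone gives F = false.
(!D) alone gives D = false.
(!E) alone gives E = false.
(!B) alone gives B = false.
This assignment satisfies each clause.
A satisfying assignment: A ↦ false, B ↦ false, C ↦ false, D ↦ false, E ↦ false, F ↦ false.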